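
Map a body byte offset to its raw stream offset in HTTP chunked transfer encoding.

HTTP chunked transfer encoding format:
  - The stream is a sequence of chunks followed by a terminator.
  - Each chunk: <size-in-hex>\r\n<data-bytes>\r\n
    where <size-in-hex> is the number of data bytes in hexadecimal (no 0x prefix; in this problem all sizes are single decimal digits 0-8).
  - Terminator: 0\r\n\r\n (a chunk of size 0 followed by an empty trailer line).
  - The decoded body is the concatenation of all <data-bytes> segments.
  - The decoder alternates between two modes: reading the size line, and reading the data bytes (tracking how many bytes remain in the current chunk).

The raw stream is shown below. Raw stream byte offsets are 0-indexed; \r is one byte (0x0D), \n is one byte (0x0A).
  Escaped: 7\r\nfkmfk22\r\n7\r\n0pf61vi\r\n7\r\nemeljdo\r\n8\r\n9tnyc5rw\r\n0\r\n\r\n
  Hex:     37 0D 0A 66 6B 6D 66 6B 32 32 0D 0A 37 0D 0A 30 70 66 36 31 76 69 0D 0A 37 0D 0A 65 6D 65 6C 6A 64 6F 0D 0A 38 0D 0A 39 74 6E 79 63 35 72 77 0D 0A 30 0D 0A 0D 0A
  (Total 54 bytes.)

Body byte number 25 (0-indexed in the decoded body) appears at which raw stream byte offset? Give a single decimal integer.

Answer: 43

Derivation:
Chunk 1: stream[0..1]='7' size=0x7=7, data at stream[3..10]='fkmfk22' -> body[0..7], body so far='fkmfk22'
Chunk 2: stream[12..13]='7' size=0x7=7, data at stream[15..22]='0pf61vi' -> body[7..14], body so far='fkmfk220pf61vi'
Chunk 3: stream[24..25]='7' size=0x7=7, data at stream[27..34]='emeljdo' -> body[14..21], body so far='fkmfk220pf61viemeljdo'
Chunk 4: stream[36..37]='8' size=0x8=8, data at stream[39..47]='9tnyc5rw' -> body[21..29], body so far='fkmfk220pf61viemeljdo9tnyc5rw'
Chunk 5: stream[49..50]='0' size=0 (terminator). Final body='fkmfk220pf61viemeljdo9tnyc5rw' (29 bytes)
Body byte 25 at stream offset 43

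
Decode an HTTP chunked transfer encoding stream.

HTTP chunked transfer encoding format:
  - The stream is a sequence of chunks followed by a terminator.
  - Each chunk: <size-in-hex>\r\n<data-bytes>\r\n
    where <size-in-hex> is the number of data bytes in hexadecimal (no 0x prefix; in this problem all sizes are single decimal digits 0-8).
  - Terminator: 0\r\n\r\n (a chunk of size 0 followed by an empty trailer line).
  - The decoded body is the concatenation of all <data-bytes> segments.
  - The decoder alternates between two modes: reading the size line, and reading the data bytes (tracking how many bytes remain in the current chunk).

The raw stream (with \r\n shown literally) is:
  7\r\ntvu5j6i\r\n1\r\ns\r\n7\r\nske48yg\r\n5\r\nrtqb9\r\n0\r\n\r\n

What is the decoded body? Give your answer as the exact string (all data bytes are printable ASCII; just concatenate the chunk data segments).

Answer: tvu5j6isske48ygrtqb9

Derivation:
Chunk 1: stream[0..1]='7' size=0x7=7, data at stream[3..10]='tvu5j6i' -> body[0..7], body so far='tvu5j6i'
Chunk 2: stream[12..13]='1' size=0x1=1, data at stream[15..16]='s' -> body[7..8], body so far='tvu5j6is'
Chunk 3: stream[18..19]='7' size=0x7=7, data at stream[21..28]='ske48yg' -> body[8..15], body so far='tvu5j6isske48yg'
Chunk 4: stream[30..31]='5' size=0x5=5, data at stream[33..38]='rtqb9' -> body[15..20], body so far='tvu5j6isske48ygrtqb9'
Chunk 5: stream[40..41]='0' size=0 (terminator). Final body='tvu5j6isske48ygrtqb9' (20 bytes)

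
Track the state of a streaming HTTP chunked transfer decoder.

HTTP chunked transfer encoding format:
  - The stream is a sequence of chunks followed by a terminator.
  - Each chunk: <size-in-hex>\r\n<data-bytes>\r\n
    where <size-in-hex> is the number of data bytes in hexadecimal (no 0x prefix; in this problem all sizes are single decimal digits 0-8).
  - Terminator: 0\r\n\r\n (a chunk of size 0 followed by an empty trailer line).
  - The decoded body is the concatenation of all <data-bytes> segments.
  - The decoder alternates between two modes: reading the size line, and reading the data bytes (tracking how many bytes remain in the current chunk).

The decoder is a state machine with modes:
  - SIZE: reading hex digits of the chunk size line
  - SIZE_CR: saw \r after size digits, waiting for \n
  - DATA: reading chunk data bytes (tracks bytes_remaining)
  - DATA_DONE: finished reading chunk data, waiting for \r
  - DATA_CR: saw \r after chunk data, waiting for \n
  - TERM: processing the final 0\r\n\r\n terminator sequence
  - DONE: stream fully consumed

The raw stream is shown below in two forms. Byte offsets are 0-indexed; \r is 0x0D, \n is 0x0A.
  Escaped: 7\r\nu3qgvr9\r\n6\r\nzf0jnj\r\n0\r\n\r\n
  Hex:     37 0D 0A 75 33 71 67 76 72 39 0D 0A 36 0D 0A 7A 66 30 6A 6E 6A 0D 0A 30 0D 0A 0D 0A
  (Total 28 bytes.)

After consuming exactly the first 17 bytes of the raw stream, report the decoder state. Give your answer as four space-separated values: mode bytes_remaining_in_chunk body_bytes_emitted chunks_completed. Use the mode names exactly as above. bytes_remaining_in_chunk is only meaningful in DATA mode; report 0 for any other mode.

Byte 0 = '7': mode=SIZE remaining=0 emitted=0 chunks_done=0
Byte 1 = 0x0D: mode=SIZE_CR remaining=0 emitted=0 chunks_done=0
Byte 2 = 0x0A: mode=DATA remaining=7 emitted=0 chunks_done=0
Byte 3 = 'u': mode=DATA remaining=6 emitted=1 chunks_done=0
Byte 4 = '3': mode=DATA remaining=5 emitted=2 chunks_done=0
Byte 5 = 'q': mode=DATA remaining=4 emitted=3 chunks_done=0
Byte 6 = 'g': mode=DATA remaining=3 emitted=4 chunks_done=0
Byte 7 = 'v': mode=DATA remaining=2 emitted=5 chunks_done=0
Byte 8 = 'r': mode=DATA remaining=1 emitted=6 chunks_done=0
Byte 9 = '9': mode=DATA_DONE remaining=0 emitted=7 chunks_done=0
Byte 10 = 0x0D: mode=DATA_CR remaining=0 emitted=7 chunks_done=0
Byte 11 = 0x0A: mode=SIZE remaining=0 emitted=7 chunks_done=1
Byte 12 = '6': mode=SIZE remaining=0 emitted=7 chunks_done=1
Byte 13 = 0x0D: mode=SIZE_CR remaining=0 emitted=7 chunks_done=1
Byte 14 = 0x0A: mode=DATA remaining=6 emitted=7 chunks_done=1
Byte 15 = 'z': mode=DATA remaining=5 emitted=8 chunks_done=1
Byte 16 = 'f': mode=DATA remaining=4 emitted=9 chunks_done=1

Answer: DATA 4 9 1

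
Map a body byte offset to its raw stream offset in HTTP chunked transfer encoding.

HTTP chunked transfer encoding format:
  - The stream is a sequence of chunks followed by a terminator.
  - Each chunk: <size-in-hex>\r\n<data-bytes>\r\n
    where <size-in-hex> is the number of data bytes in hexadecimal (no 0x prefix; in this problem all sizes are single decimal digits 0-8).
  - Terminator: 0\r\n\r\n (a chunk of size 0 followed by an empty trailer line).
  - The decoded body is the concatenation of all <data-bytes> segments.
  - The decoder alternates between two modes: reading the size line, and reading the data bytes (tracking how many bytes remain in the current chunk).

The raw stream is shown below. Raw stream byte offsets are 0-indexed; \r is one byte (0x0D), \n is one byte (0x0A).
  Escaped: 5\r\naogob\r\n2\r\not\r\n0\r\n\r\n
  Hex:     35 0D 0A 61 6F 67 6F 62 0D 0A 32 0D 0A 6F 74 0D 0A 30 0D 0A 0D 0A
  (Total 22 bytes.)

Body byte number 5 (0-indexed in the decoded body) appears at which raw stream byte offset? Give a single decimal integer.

Answer: 13

Derivation:
Chunk 1: stream[0..1]='5' size=0x5=5, data at stream[3..8]='aogob' -> body[0..5], body so far='aogob'
Chunk 2: stream[10..11]='2' size=0x2=2, data at stream[13..15]='ot' -> body[5..7], body so far='aogobot'
Chunk 3: stream[17..18]='0' size=0 (terminator). Final body='aogobot' (7 bytes)
Body byte 5 at stream offset 13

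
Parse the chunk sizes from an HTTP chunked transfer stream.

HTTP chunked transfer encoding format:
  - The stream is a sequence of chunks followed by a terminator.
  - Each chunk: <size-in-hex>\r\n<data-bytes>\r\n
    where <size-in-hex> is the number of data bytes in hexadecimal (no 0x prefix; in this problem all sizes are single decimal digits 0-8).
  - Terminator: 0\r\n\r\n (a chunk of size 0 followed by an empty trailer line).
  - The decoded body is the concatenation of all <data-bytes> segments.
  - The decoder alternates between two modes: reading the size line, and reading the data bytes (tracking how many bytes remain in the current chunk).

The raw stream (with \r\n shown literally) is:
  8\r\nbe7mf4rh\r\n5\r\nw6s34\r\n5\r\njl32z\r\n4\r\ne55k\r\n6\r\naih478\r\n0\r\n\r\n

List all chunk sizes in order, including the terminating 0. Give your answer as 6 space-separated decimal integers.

Chunk 1: stream[0..1]='8' size=0x8=8, data at stream[3..11]='be7mf4rh' -> body[0..8], body so far='be7mf4rh'
Chunk 2: stream[13..14]='5' size=0x5=5, data at stream[16..21]='w6s34' -> body[8..13], body so far='be7mf4rhw6s34'
Chunk 3: stream[23..24]='5' size=0x5=5, data at stream[26..31]='jl32z' -> body[13..18], body so far='be7mf4rhw6s34jl32z'
Chunk 4: stream[33..34]='4' size=0x4=4, data at stream[36..40]='e55k' -> body[18..22], body so far='be7mf4rhw6s34jl32ze55k'
Chunk 5: stream[42..43]='6' size=0x6=6, data at stream[45..51]='aih478' -> body[22..28], body so far='be7mf4rhw6s34jl32ze55kaih478'
Chunk 6: stream[53..54]='0' size=0 (terminator). Final body='be7mf4rhw6s34jl32ze55kaih478' (28 bytes)

Answer: 8 5 5 4 6 0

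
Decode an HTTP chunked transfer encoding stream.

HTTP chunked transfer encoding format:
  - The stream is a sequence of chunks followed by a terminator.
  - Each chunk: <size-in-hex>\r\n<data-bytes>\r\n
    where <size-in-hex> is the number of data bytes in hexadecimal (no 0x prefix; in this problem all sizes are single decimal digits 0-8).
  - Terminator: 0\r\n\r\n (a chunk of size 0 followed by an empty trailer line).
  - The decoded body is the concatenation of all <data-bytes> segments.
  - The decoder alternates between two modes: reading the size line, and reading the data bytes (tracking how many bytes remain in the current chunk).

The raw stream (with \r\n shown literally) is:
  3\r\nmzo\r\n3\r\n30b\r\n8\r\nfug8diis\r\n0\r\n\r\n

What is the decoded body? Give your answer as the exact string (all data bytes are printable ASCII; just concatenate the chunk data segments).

Answer: mzo30bfug8diis

Derivation:
Chunk 1: stream[0..1]='3' size=0x3=3, data at stream[3..6]='mzo' -> body[0..3], body so far='mzo'
Chunk 2: stream[8..9]='3' size=0x3=3, data at stream[11..14]='30b' -> body[3..6], body so far='mzo30b'
Chunk 3: stream[16..17]='8' size=0x8=8, data at stream[19..27]='fug8diis' -> body[6..14], body so far='mzo30bfug8diis'
Chunk 4: stream[29..30]='0' size=0 (terminator). Final body='mzo30bfug8diis' (14 bytes)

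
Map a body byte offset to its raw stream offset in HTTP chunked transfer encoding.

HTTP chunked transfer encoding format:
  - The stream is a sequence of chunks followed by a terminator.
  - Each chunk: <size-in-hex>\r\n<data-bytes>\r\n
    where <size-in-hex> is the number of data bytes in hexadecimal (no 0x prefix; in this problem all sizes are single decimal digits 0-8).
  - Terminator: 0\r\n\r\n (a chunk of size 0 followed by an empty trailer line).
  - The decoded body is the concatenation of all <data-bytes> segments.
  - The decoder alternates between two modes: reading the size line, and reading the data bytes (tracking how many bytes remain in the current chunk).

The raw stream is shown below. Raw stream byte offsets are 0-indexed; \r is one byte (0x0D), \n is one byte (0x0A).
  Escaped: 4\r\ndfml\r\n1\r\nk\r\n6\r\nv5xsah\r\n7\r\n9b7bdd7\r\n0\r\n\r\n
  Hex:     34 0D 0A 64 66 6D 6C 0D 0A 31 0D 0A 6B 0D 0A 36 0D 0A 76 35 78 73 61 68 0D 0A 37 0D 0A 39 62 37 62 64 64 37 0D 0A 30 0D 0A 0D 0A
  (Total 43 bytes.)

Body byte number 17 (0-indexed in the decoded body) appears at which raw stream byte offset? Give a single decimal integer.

Chunk 1: stream[0..1]='4' size=0x4=4, data at stream[3..7]='dfml' -> body[0..4], body so far='dfml'
Chunk 2: stream[9..10]='1' size=0x1=1, data at stream[12..13]='k' -> body[4..5], body so far='dfmlk'
Chunk 3: stream[15..16]='6' size=0x6=6, data at stream[18..24]='v5xsah' -> body[5..11], body so far='dfmlkv5xsah'
Chunk 4: stream[26..27]='7' size=0x7=7, data at stream[29..36]='9b7bdd7' -> body[11..18], body so far='dfmlkv5xsah9b7bdd7'
Chunk 5: stream[38..39]='0' size=0 (terminator). Final body='dfmlkv5xsah9b7bdd7' (18 bytes)
Body byte 17 at stream offset 35

Answer: 35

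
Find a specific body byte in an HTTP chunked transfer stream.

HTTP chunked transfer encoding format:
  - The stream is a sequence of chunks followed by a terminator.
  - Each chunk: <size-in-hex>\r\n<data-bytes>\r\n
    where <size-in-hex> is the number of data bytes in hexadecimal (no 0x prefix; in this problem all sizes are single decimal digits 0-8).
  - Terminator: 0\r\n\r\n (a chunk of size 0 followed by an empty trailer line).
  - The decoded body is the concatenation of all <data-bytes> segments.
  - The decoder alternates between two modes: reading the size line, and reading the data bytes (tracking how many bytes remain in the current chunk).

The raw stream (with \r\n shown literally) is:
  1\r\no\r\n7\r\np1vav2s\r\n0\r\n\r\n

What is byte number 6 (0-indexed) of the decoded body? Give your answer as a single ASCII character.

Chunk 1: stream[0..1]='1' size=0x1=1, data at stream[3..4]='o' -> body[0..1], body so far='o'
Chunk 2: stream[6..7]='7' size=0x7=7, data at stream[9..16]='p1vav2s' -> body[1..8], body so far='op1vav2s'
Chunk 3: stream[18..19]='0' size=0 (terminator). Final body='op1vav2s' (8 bytes)
Body byte 6 = '2'

Answer: 2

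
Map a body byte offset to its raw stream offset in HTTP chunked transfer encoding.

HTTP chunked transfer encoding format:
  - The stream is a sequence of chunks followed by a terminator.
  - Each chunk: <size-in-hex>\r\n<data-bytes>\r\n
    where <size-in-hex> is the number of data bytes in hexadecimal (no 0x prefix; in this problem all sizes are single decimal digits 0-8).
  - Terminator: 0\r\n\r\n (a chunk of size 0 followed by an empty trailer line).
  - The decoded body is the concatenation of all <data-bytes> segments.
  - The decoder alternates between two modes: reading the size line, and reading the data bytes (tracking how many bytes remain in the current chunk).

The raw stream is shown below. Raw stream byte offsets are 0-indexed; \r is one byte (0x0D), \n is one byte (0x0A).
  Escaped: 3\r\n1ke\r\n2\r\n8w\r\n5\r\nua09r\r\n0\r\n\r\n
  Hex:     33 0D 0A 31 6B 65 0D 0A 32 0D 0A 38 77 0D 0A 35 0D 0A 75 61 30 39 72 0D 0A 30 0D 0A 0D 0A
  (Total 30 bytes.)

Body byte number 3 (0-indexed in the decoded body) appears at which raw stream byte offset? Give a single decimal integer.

Chunk 1: stream[0..1]='3' size=0x3=3, data at stream[3..6]='1ke' -> body[0..3], body so far='1ke'
Chunk 2: stream[8..9]='2' size=0x2=2, data at stream[11..13]='8w' -> body[3..5], body so far='1ke8w'
Chunk 3: stream[15..16]='5' size=0x5=5, data at stream[18..23]='ua09r' -> body[5..10], body so far='1ke8wua09r'
Chunk 4: stream[25..26]='0' size=0 (terminator). Final body='1ke8wua09r' (10 bytes)
Body byte 3 at stream offset 11

Answer: 11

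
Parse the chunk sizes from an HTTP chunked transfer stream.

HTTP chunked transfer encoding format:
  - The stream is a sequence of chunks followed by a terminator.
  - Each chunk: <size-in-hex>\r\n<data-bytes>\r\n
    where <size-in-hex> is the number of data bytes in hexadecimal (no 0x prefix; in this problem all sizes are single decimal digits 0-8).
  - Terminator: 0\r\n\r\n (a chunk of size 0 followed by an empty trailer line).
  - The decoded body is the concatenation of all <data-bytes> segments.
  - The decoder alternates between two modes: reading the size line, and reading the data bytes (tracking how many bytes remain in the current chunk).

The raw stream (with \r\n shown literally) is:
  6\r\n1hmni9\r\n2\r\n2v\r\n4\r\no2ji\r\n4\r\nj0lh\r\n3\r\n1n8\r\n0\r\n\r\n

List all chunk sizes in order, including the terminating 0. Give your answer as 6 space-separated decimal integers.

Answer: 6 2 4 4 3 0

Derivation:
Chunk 1: stream[0..1]='6' size=0x6=6, data at stream[3..9]='1hmni9' -> body[0..6], body so far='1hmni9'
Chunk 2: stream[11..12]='2' size=0x2=2, data at stream[14..16]='2v' -> body[6..8], body so far='1hmni92v'
Chunk 3: stream[18..19]='4' size=0x4=4, data at stream[21..25]='o2ji' -> body[8..12], body so far='1hmni92vo2ji'
Chunk 4: stream[27..28]='4' size=0x4=4, data at stream[30..34]='j0lh' -> body[12..16], body so far='1hmni92vo2jij0lh'
Chunk 5: stream[36..37]='3' size=0x3=3, data at stream[39..42]='1n8' -> body[16..19], body so far='1hmni92vo2jij0lh1n8'
Chunk 6: stream[44..45]='0' size=0 (terminator). Final body='1hmni92vo2jij0lh1n8' (19 bytes)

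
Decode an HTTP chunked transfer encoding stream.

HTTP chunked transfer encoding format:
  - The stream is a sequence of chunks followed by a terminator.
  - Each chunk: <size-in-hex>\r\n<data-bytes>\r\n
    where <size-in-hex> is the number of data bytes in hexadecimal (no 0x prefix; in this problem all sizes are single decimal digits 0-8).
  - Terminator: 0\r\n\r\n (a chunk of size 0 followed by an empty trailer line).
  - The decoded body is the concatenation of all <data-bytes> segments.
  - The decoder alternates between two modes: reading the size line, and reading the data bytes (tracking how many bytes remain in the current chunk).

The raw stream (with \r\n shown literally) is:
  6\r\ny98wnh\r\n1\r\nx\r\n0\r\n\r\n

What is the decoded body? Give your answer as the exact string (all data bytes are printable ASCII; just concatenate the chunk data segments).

Answer: y98wnhx

Derivation:
Chunk 1: stream[0..1]='6' size=0x6=6, data at stream[3..9]='y98wnh' -> body[0..6], body so far='y98wnh'
Chunk 2: stream[11..12]='1' size=0x1=1, data at stream[14..15]='x' -> body[6..7], body so far='y98wnhx'
Chunk 3: stream[17..18]='0' size=0 (terminator). Final body='y98wnhx' (7 bytes)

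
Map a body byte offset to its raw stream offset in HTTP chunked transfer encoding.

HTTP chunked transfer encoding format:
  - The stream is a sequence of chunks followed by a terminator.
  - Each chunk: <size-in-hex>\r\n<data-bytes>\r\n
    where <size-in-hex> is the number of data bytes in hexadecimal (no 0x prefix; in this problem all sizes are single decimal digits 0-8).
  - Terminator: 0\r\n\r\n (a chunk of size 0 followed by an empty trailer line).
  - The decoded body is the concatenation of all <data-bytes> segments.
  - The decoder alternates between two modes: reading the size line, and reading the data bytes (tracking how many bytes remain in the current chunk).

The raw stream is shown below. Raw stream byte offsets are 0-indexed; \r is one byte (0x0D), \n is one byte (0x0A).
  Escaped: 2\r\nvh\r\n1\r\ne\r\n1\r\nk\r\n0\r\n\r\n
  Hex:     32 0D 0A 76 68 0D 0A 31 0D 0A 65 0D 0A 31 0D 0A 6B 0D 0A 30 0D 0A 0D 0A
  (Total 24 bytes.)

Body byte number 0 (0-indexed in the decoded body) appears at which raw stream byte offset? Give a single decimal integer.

Chunk 1: stream[0..1]='2' size=0x2=2, data at stream[3..5]='vh' -> body[0..2], body so far='vh'
Chunk 2: stream[7..8]='1' size=0x1=1, data at stream[10..11]='e' -> body[2..3], body so far='vhe'
Chunk 3: stream[13..14]='1' size=0x1=1, data at stream[16..17]='k' -> body[3..4], body so far='vhek'
Chunk 4: stream[19..20]='0' size=0 (terminator). Final body='vhek' (4 bytes)
Body byte 0 at stream offset 3

Answer: 3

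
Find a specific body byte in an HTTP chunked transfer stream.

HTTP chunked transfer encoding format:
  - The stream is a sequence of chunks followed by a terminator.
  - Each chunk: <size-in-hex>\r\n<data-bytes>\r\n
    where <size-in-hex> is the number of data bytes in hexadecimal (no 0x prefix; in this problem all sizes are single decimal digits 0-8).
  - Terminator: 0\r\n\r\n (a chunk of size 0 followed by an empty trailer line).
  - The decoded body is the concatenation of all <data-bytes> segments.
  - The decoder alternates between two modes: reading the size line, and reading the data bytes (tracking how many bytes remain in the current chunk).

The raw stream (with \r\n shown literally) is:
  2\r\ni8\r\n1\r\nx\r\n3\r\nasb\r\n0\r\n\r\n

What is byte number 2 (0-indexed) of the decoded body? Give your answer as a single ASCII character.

Answer: x

Derivation:
Chunk 1: stream[0..1]='2' size=0x2=2, data at stream[3..5]='i8' -> body[0..2], body so far='i8'
Chunk 2: stream[7..8]='1' size=0x1=1, data at stream[10..11]='x' -> body[2..3], body so far='i8x'
Chunk 3: stream[13..14]='3' size=0x3=3, data at stream[16..19]='asb' -> body[3..6], body so far='i8xasb'
Chunk 4: stream[21..22]='0' size=0 (terminator). Final body='i8xasb' (6 bytes)
Body byte 2 = 'x'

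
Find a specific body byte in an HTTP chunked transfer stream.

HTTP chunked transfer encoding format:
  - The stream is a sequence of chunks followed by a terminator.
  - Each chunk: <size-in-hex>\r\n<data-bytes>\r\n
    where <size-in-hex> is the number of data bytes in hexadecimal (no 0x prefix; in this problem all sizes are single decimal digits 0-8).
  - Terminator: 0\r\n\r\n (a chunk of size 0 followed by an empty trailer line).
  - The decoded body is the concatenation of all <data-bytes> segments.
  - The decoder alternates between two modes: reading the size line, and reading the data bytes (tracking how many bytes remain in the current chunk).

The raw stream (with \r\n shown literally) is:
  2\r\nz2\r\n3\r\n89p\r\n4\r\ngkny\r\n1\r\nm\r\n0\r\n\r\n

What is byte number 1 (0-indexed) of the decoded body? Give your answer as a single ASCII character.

Chunk 1: stream[0..1]='2' size=0x2=2, data at stream[3..5]='z2' -> body[0..2], body so far='z2'
Chunk 2: stream[7..8]='3' size=0x3=3, data at stream[10..13]='89p' -> body[2..5], body so far='z289p'
Chunk 3: stream[15..16]='4' size=0x4=4, data at stream[18..22]='gkny' -> body[5..9], body so far='z289pgkny'
Chunk 4: stream[24..25]='1' size=0x1=1, data at stream[27..28]='m' -> body[9..10], body so far='z289pgknym'
Chunk 5: stream[30..31]='0' size=0 (terminator). Final body='z289pgknym' (10 bytes)
Body byte 1 = '2'

Answer: 2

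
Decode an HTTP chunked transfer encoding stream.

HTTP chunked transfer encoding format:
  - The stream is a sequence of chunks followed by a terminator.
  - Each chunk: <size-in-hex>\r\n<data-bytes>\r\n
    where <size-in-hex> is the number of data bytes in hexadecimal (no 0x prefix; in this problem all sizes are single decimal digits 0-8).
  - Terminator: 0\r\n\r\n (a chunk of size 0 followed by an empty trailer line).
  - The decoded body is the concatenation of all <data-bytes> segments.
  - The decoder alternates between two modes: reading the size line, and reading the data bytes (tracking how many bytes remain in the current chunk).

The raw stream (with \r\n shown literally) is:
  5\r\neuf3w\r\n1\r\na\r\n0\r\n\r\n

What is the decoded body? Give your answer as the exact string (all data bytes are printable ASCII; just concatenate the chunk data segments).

Chunk 1: stream[0..1]='5' size=0x5=5, data at stream[3..8]='euf3w' -> body[0..5], body so far='euf3w'
Chunk 2: stream[10..11]='1' size=0x1=1, data at stream[13..14]='a' -> body[5..6], body so far='euf3wa'
Chunk 3: stream[16..17]='0' size=0 (terminator). Final body='euf3wa' (6 bytes)

Answer: euf3wa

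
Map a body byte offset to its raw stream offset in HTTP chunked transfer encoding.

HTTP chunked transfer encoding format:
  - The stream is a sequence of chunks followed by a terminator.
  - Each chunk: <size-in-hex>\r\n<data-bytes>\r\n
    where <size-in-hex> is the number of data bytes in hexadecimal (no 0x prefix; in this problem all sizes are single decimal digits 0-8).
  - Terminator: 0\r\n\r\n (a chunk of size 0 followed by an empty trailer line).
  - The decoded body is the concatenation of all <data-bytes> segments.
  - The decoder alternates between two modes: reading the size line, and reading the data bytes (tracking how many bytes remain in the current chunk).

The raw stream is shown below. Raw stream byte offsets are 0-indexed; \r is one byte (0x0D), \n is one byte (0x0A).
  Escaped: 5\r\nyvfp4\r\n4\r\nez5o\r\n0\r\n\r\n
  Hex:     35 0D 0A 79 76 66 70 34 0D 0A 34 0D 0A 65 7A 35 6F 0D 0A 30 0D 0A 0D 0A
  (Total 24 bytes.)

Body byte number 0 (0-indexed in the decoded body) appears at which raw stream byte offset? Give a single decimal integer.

Chunk 1: stream[0..1]='5' size=0x5=5, data at stream[3..8]='yvfp4' -> body[0..5], body so far='yvfp4'
Chunk 2: stream[10..11]='4' size=0x4=4, data at stream[13..17]='ez5o' -> body[5..9], body so far='yvfp4ez5o'
Chunk 3: stream[19..20]='0' size=0 (terminator). Final body='yvfp4ez5o' (9 bytes)
Body byte 0 at stream offset 3

Answer: 3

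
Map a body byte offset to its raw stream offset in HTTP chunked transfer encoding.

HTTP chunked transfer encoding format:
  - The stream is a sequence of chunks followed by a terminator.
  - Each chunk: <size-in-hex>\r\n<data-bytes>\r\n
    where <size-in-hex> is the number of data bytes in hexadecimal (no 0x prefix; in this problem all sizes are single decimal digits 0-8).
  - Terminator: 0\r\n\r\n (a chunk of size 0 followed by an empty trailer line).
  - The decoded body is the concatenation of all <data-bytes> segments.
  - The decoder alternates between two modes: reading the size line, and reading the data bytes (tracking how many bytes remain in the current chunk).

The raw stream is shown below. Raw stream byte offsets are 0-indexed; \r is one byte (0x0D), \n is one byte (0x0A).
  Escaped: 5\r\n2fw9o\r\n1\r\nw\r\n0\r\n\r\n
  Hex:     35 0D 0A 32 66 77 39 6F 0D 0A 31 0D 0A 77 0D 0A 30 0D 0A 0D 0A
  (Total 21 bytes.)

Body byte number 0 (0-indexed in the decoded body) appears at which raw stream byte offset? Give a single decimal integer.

Answer: 3

Derivation:
Chunk 1: stream[0..1]='5' size=0x5=5, data at stream[3..8]='2fw9o' -> body[0..5], body so far='2fw9o'
Chunk 2: stream[10..11]='1' size=0x1=1, data at stream[13..14]='w' -> body[5..6], body so far='2fw9ow'
Chunk 3: stream[16..17]='0' size=0 (terminator). Final body='2fw9ow' (6 bytes)
Body byte 0 at stream offset 3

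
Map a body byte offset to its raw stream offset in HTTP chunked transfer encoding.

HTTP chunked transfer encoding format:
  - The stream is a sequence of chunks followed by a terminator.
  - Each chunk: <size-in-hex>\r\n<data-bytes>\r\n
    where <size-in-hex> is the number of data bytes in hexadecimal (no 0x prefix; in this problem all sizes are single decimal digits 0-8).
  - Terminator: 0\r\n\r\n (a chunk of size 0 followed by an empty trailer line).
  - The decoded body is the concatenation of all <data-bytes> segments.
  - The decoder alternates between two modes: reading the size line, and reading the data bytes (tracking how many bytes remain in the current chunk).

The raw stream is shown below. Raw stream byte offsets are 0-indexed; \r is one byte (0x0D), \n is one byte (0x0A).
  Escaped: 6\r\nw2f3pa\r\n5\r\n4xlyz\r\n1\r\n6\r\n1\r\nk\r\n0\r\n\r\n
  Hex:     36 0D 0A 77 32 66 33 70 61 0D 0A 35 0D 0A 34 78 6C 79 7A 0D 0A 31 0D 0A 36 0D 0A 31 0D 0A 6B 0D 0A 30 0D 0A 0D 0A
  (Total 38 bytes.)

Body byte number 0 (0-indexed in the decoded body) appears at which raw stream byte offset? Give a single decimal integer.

Answer: 3

Derivation:
Chunk 1: stream[0..1]='6' size=0x6=6, data at stream[3..9]='w2f3pa' -> body[0..6], body so far='w2f3pa'
Chunk 2: stream[11..12]='5' size=0x5=5, data at stream[14..19]='4xlyz' -> body[6..11], body so far='w2f3pa4xlyz'
Chunk 3: stream[21..22]='1' size=0x1=1, data at stream[24..25]='6' -> body[11..12], body so far='w2f3pa4xlyz6'
Chunk 4: stream[27..28]='1' size=0x1=1, data at stream[30..31]='k' -> body[12..13], body so far='w2f3pa4xlyz6k'
Chunk 5: stream[33..34]='0' size=0 (terminator). Final body='w2f3pa4xlyz6k' (13 bytes)
Body byte 0 at stream offset 3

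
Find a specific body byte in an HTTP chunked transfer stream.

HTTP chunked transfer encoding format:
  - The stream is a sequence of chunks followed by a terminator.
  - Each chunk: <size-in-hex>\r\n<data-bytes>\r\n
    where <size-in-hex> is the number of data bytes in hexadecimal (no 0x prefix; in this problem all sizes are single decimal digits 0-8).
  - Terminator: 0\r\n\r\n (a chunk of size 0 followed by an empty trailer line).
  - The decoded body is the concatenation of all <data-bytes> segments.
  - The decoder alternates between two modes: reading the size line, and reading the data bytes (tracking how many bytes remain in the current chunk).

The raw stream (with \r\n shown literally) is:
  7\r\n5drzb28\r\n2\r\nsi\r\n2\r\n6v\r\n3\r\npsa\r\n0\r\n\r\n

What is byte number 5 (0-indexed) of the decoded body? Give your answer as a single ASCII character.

Answer: 2

Derivation:
Chunk 1: stream[0..1]='7' size=0x7=7, data at stream[3..10]='5drzb28' -> body[0..7], body so far='5drzb28'
Chunk 2: stream[12..13]='2' size=0x2=2, data at stream[15..17]='si' -> body[7..9], body so far='5drzb28si'
Chunk 3: stream[19..20]='2' size=0x2=2, data at stream[22..24]='6v' -> body[9..11], body so far='5drzb28si6v'
Chunk 4: stream[26..27]='3' size=0x3=3, data at stream[29..32]='psa' -> body[11..14], body so far='5drzb28si6vpsa'
Chunk 5: stream[34..35]='0' size=0 (terminator). Final body='5drzb28si6vpsa' (14 bytes)
Body byte 5 = '2'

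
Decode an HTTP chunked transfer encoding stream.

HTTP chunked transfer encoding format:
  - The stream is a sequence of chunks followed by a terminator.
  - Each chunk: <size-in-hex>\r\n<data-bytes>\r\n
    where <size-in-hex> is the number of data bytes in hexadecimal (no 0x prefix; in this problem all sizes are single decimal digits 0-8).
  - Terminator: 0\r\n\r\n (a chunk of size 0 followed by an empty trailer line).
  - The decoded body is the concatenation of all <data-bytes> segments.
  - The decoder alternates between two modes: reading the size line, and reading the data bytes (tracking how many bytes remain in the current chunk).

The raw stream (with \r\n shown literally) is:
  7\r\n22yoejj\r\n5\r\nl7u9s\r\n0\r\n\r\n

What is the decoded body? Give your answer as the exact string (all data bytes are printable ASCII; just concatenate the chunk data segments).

Chunk 1: stream[0..1]='7' size=0x7=7, data at stream[3..10]='22yoejj' -> body[0..7], body so far='22yoejj'
Chunk 2: stream[12..13]='5' size=0x5=5, data at stream[15..20]='l7u9s' -> body[7..12], body so far='22yoejjl7u9s'
Chunk 3: stream[22..23]='0' size=0 (terminator). Final body='22yoejjl7u9s' (12 bytes)

Answer: 22yoejjl7u9s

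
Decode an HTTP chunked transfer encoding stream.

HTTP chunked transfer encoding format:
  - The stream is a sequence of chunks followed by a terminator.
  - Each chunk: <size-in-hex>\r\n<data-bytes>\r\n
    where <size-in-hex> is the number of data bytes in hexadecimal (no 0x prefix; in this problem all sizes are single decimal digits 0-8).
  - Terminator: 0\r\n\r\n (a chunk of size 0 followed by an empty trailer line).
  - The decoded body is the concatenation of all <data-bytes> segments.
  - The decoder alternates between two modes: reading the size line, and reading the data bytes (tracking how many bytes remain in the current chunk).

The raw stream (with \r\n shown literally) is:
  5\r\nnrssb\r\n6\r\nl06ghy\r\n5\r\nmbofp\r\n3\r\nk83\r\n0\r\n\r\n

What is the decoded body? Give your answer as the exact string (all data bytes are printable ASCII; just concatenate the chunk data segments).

Answer: nrssbl06ghymbofpk83

Derivation:
Chunk 1: stream[0..1]='5' size=0x5=5, data at stream[3..8]='nrssb' -> body[0..5], body so far='nrssb'
Chunk 2: stream[10..11]='6' size=0x6=6, data at stream[13..19]='l06ghy' -> body[5..11], body so far='nrssbl06ghy'
Chunk 3: stream[21..22]='5' size=0x5=5, data at stream[24..29]='mbofp' -> body[11..16], body so far='nrssbl06ghymbofp'
Chunk 4: stream[31..32]='3' size=0x3=3, data at stream[34..37]='k83' -> body[16..19], body so far='nrssbl06ghymbofpk83'
Chunk 5: stream[39..40]='0' size=0 (terminator). Final body='nrssbl06ghymbofpk83' (19 bytes)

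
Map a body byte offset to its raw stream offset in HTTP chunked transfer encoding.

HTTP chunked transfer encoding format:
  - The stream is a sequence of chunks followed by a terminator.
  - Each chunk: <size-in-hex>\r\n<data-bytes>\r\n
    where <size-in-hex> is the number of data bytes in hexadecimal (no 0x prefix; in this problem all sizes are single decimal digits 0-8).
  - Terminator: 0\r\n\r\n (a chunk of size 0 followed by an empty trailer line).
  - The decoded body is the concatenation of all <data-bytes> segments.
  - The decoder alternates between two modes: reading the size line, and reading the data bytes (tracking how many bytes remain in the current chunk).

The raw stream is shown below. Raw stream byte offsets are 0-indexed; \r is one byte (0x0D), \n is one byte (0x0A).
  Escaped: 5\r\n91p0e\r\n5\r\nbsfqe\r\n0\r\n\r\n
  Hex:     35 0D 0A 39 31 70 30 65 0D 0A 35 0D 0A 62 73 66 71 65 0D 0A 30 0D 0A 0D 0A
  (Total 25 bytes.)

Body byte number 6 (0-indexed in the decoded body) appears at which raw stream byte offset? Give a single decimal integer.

Answer: 14

Derivation:
Chunk 1: stream[0..1]='5' size=0x5=5, data at stream[3..8]='91p0e' -> body[0..5], body so far='91p0e'
Chunk 2: stream[10..11]='5' size=0x5=5, data at stream[13..18]='bsfqe' -> body[5..10], body so far='91p0ebsfqe'
Chunk 3: stream[20..21]='0' size=0 (terminator). Final body='91p0ebsfqe' (10 bytes)
Body byte 6 at stream offset 14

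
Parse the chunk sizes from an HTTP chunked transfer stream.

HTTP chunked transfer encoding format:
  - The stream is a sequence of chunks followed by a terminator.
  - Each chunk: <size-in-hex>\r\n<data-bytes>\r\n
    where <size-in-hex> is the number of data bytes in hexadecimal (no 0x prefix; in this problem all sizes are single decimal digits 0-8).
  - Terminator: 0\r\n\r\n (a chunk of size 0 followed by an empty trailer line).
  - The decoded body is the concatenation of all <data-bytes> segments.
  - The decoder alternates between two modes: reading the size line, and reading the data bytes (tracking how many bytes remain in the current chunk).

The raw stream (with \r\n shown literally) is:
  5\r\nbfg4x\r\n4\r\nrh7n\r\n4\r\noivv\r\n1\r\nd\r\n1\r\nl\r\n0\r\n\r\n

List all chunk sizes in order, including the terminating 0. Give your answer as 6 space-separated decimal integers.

Chunk 1: stream[0..1]='5' size=0x5=5, data at stream[3..8]='bfg4x' -> body[0..5], body so far='bfg4x'
Chunk 2: stream[10..11]='4' size=0x4=4, data at stream[13..17]='rh7n' -> body[5..9], body so far='bfg4xrh7n'
Chunk 3: stream[19..20]='4' size=0x4=4, data at stream[22..26]='oivv' -> body[9..13], body so far='bfg4xrh7noivv'
Chunk 4: stream[28..29]='1' size=0x1=1, data at stream[31..32]='d' -> body[13..14], body so far='bfg4xrh7noivvd'
Chunk 5: stream[34..35]='1' size=0x1=1, data at stream[37..38]='l' -> body[14..15], body so far='bfg4xrh7noivvdl'
Chunk 6: stream[40..41]='0' size=0 (terminator). Final body='bfg4xrh7noivvdl' (15 bytes)

Answer: 5 4 4 1 1 0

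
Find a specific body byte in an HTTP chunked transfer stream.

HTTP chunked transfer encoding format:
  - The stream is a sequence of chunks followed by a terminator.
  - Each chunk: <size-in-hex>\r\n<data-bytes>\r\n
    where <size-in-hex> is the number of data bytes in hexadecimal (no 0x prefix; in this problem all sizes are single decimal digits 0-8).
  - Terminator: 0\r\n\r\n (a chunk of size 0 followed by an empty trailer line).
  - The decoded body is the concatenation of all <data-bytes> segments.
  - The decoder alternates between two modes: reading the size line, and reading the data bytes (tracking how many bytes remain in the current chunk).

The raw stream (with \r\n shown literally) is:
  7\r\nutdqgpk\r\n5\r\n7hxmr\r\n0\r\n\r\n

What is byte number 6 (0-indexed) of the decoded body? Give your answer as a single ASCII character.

Chunk 1: stream[0..1]='7' size=0x7=7, data at stream[3..10]='utdqgpk' -> body[0..7], body so far='utdqgpk'
Chunk 2: stream[12..13]='5' size=0x5=5, data at stream[15..20]='7hxmr' -> body[7..12], body so far='utdqgpk7hxmr'
Chunk 3: stream[22..23]='0' size=0 (terminator). Final body='utdqgpk7hxmr' (12 bytes)
Body byte 6 = 'k'

Answer: k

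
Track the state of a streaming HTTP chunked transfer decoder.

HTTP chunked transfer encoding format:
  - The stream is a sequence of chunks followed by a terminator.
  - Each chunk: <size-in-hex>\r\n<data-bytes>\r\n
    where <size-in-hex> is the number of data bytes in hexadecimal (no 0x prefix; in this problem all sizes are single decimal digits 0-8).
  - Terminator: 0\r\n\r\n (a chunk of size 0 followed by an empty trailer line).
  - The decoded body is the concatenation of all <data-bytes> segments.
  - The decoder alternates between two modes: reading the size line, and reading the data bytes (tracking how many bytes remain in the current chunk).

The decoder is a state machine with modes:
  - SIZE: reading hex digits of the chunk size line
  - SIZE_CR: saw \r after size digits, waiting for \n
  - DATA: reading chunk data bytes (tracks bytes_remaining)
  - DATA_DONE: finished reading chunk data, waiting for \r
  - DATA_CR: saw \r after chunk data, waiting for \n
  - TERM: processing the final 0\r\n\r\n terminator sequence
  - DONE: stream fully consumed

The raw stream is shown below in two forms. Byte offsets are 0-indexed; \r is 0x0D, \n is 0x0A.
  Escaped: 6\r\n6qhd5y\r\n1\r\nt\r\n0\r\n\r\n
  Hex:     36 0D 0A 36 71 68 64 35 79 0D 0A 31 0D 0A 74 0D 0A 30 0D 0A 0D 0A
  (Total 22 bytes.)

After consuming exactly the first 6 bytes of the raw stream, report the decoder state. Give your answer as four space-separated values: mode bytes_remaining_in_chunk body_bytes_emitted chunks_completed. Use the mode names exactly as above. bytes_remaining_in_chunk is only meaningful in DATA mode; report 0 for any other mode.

Answer: DATA 3 3 0

Derivation:
Byte 0 = '6': mode=SIZE remaining=0 emitted=0 chunks_done=0
Byte 1 = 0x0D: mode=SIZE_CR remaining=0 emitted=0 chunks_done=0
Byte 2 = 0x0A: mode=DATA remaining=6 emitted=0 chunks_done=0
Byte 3 = '6': mode=DATA remaining=5 emitted=1 chunks_done=0
Byte 4 = 'q': mode=DATA remaining=4 emitted=2 chunks_done=0
Byte 5 = 'h': mode=DATA remaining=3 emitted=3 chunks_done=0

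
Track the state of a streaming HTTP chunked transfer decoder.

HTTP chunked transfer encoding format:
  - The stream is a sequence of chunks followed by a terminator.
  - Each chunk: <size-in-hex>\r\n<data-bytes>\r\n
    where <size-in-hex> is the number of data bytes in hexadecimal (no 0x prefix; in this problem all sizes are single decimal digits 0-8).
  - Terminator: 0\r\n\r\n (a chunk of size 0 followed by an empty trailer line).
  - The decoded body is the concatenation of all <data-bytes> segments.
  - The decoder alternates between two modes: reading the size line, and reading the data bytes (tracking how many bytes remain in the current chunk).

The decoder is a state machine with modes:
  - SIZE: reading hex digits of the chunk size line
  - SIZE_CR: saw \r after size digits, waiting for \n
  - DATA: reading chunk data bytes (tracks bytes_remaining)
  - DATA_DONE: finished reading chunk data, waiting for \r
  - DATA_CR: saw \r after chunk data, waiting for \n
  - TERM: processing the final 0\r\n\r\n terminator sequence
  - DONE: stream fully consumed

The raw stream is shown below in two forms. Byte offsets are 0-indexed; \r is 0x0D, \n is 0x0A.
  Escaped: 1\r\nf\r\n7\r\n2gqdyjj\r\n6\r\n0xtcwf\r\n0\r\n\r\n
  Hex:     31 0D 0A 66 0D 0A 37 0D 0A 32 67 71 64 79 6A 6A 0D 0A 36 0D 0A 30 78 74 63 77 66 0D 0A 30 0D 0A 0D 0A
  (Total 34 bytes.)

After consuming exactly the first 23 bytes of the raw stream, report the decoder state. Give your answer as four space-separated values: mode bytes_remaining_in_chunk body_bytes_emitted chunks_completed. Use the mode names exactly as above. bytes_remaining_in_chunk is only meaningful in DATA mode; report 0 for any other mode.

Answer: DATA 4 10 2

Derivation:
Byte 0 = '1': mode=SIZE remaining=0 emitted=0 chunks_done=0
Byte 1 = 0x0D: mode=SIZE_CR remaining=0 emitted=0 chunks_done=0
Byte 2 = 0x0A: mode=DATA remaining=1 emitted=0 chunks_done=0
Byte 3 = 'f': mode=DATA_DONE remaining=0 emitted=1 chunks_done=0
Byte 4 = 0x0D: mode=DATA_CR remaining=0 emitted=1 chunks_done=0
Byte 5 = 0x0A: mode=SIZE remaining=0 emitted=1 chunks_done=1
Byte 6 = '7': mode=SIZE remaining=0 emitted=1 chunks_done=1
Byte 7 = 0x0D: mode=SIZE_CR remaining=0 emitted=1 chunks_done=1
Byte 8 = 0x0A: mode=DATA remaining=7 emitted=1 chunks_done=1
Byte 9 = '2': mode=DATA remaining=6 emitted=2 chunks_done=1
Byte 10 = 'g': mode=DATA remaining=5 emitted=3 chunks_done=1
Byte 11 = 'q': mode=DATA remaining=4 emitted=4 chunks_done=1
Byte 12 = 'd': mode=DATA remaining=3 emitted=5 chunks_done=1
Byte 13 = 'y': mode=DATA remaining=2 emitted=6 chunks_done=1
Byte 14 = 'j': mode=DATA remaining=1 emitted=7 chunks_done=1
Byte 15 = 'j': mode=DATA_DONE remaining=0 emitted=8 chunks_done=1
Byte 16 = 0x0D: mode=DATA_CR remaining=0 emitted=8 chunks_done=1
Byte 17 = 0x0A: mode=SIZE remaining=0 emitted=8 chunks_done=2
Byte 18 = '6': mode=SIZE remaining=0 emitted=8 chunks_done=2
Byte 19 = 0x0D: mode=SIZE_CR remaining=0 emitted=8 chunks_done=2
Byte 20 = 0x0A: mode=DATA remaining=6 emitted=8 chunks_done=2
Byte 21 = '0': mode=DATA remaining=5 emitted=9 chunks_done=2
Byte 22 = 'x': mode=DATA remaining=4 emitted=10 chunks_done=2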